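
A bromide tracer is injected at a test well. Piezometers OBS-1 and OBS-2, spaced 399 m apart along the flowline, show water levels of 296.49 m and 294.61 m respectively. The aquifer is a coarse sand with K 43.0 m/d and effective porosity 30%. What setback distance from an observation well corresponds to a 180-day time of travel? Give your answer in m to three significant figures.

122 m

Hydraulic gradient i = (296.49 − 294.61) / 399 = 1.88 / 399 = 0.004712
Darcy flux q = K·i = 43.0 × 0.004712 = 0.2026 m/d
Average linear velocity = 0.2026 / 0.30 = 0.6754 m/d
L = v × T = 0.6754 × 180 = 121.6 m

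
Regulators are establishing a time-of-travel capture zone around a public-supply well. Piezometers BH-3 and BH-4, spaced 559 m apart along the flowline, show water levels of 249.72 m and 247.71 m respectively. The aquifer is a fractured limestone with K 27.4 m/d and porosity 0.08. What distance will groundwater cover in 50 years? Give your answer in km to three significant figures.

22.5 km

Hydraulic gradient i = (249.72 − 247.71) / 559 = 2.01 / 559 = 0.003596
Specific discharge q = 27.4 × 0.003596 = 0.09852 m/d
Average linear velocity = 0.09852 / 0.08 = 1.232 m/d
T = 50 yr × 365 = 18250 d
L = v × T = 1.232 × 18250 = 22480 m
   = 22.5 km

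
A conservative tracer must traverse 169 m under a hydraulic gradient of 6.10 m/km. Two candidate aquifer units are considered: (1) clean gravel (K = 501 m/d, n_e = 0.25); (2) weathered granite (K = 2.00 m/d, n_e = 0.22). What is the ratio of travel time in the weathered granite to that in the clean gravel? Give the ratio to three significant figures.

220

Unit 1 (clean gravel): v = 501×0.0061/0.25 = 12.22 m/d, t = 169/12.22 = 13.82 d
Unit 2 (weathered granite): v = 2.00×0.0061/0.22 = 0.05545 m/d, t = 169/0.05545 = 3048 d
t(weathered granite) / t(clean gravel) = 3048/13.82 = 220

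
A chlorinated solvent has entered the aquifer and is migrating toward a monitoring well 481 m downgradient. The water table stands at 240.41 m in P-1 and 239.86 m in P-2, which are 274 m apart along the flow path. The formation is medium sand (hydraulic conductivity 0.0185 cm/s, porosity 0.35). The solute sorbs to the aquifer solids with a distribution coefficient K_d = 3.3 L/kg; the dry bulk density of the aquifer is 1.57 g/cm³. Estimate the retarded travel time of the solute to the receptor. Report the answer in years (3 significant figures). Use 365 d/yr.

227 years

Hydraulic gradient i = (240.41 − 239.86) / 274 = 0.55 / 274 = 0.002007
K = 0.0185 cm/s × 864 = 15.98 m/d
Specific discharge q = 15.98 × 0.002007 = 0.03208 m/d
v_s = q/n_e = 0.03208/0.35 = 0.09167 m/d
Retardation R = 1 + ρ_b·K_d/n = 1 + 1.57×3.3/0.35 = 15.80
Contaminant velocity v_c = v/R = 0.09167/15.80 = 0.005801 m/d
t = L/v_c = 481/0.005801 = 82920 d
   = 82920/365 = 227 yr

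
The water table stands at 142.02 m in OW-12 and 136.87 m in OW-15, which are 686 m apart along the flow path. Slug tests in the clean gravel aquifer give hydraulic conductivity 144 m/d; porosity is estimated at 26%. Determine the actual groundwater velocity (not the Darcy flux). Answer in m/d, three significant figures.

Hydraulic gradient i = (142.02 − 136.87) / 686 = 5.15 / 686 = 0.007507
Darcy flux q = K·i = 144 × 0.007507 = 1.081 m/d
Average linear velocity = 1.081 / 0.26 = 4.158 m/d

4.16 m/d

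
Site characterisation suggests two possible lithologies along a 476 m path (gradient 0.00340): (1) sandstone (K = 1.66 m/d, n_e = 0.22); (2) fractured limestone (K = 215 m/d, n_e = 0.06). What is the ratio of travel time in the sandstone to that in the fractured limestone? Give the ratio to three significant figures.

475

Unit 1 (sandstone): v = 1.66×0.0034/0.22 = 0.02565 m/d, t = 476/0.02565 = 18550 d
Unit 2 (fractured limestone): v = 215×0.0034/0.06 = 12.18 m/d, t = 476/12.18 = 39.07 d
t(sandstone) / t(fractured limestone) = 18550/39.07 = 475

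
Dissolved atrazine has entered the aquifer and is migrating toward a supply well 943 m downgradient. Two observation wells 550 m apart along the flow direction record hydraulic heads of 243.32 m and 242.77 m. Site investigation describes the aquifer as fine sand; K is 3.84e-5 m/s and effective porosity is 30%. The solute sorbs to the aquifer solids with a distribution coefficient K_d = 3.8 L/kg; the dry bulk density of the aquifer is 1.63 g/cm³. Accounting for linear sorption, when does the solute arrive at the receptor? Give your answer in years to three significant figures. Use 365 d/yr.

Hydraulic gradient i = (243.32 − 242.77) / 550 = 0.55 / 550 = 0.001000
K = 3.84e-5 m/s × 86400 s/d = 3.318 m/d
Specific discharge q = 3.318 × 0.001000 = 0.003318 m/d
Average linear velocity = 0.003318 / 0.30 = 0.01106 m/d
Retardation R = 1 + ρ_b·K_d/n = 1 + 1.63×3.8/0.30 = 21.65
Contaminant velocity v_c = v/R = 0.01106/21.65 = 5.109e-4 m/d
t = L/v_c = 943/5.109e-4 = 1.846e6 d
   = 1.846e6/365 = 5060 yr

5060 years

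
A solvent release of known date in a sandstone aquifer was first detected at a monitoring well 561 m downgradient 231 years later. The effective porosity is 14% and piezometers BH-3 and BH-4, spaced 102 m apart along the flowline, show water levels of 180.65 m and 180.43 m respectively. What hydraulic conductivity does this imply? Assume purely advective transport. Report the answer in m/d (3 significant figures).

0.432 m/d

Hydraulic gradient i = (180.65 − 180.43) / 102 = 0.22 / 102 = 0.002157
t = 231 years = 84320 d
v = L / t = 561 / 84320 = 0.006654 m/d
K = v · n / i = 0.006654 × 0.14 / 0.002157 = 0.432 m/d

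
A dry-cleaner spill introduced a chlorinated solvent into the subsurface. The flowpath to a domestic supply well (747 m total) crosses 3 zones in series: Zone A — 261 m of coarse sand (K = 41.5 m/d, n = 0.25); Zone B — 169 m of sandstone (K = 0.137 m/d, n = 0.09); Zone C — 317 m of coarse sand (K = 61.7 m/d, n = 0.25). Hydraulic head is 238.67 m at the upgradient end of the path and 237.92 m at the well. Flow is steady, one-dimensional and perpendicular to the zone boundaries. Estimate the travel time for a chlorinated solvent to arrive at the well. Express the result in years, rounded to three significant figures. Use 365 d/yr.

726 years

Total head drop ΔH = 238.67 − 237.92 = 0.75 m
Continuity: the same q passes through each zone, so ΔH = q·Σ(L_j/K_j) — the zones act as resistances in series.
Σ(L/K) = 261/41.5 + 169/0.137 + 317/61.7 = 6.289 + 1234 + 5.138 = 1245 d
q = ΔH / Σ(L/K) = 0.75 / 1245 = 6.024e-4 m/d (same in every zone)
Zone A: v = q/n = 6.024e-4/0.25 = 0.002410 m/d → t_A = 261/0.002410 = 108300 d
Zone B: v = q/n = 6.024e-4/0.09 = 0.006693 m/d → t_B = 169/0.006693 = 25250 d
Zone C: v = q/n = 6.024e-4/0.25 = 0.002410 m/d → t_C = 317/0.002410 = 131600 d
Total t = 108300 + 25250 + 131600 = 265100 d
   = 265100 / 365 = 726 yr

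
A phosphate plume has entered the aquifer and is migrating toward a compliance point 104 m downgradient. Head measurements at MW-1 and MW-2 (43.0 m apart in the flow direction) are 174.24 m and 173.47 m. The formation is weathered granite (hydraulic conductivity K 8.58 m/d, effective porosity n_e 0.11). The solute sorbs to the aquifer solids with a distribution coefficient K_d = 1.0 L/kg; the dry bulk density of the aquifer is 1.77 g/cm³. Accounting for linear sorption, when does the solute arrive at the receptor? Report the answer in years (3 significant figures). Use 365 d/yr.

Hydraulic gradient i = (174.24 − 173.47) / 43.0 = 0.77 / 43.0 = 0.01791
Specific discharge q = 8.58 × 0.01791 = 0.1536 m/d
Average linear velocity = 0.1536 / 0.11 = 1.397 m/d
Retardation R = 1 + ρ_b·K_d/n = 1 + 1.77×1.0/0.11 = 17.09
Contaminant velocity v_c = v/R = 1.397/17.09 = 0.08172 m/d
t = L/v_c = 104/0.08172 = 1273 d
   = 1273/365 = 3.49 yr

3.49 years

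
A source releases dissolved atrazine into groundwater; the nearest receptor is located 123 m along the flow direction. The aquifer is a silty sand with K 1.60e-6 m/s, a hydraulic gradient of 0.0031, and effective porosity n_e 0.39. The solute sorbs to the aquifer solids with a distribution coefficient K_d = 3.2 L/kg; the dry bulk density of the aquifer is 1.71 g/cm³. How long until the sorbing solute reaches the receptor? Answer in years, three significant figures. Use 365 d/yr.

K = 1.60e-6 m/s × 86400 s/d = 0.1382 m/d
Specific discharge q = 0.1382 × 0.0031 = 4.285e-4 m/d
Average linear velocity = 4.285e-4 / 0.39 = 0.001099 m/d
Retardation R = 1 + ρ_b·K_d/n = 1 + 1.71×3.2/0.39 = 15.03
Contaminant velocity v_c = v/R = 0.001099/15.03 = 7.311e-5 m/d
t = L/v_c = 123/7.311e-5 = 1.683e6 d
   = 1.683e6/365 = 4610 yr

4610 years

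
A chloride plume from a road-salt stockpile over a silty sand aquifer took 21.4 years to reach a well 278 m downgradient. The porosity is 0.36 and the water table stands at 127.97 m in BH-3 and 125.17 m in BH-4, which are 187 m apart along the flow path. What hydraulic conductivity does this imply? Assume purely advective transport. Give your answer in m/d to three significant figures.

0.856 m/d

Hydraulic gradient i = (127.97 − 125.17) / 187 = 2.80 / 187 = 0.01497
t = 21.4 years = 7811 d
v = L / t = 278 / 7811 = 0.03559 m/d
K = v · n / i = 0.03559 × 0.36 / 0.01497 = 0.856 m/d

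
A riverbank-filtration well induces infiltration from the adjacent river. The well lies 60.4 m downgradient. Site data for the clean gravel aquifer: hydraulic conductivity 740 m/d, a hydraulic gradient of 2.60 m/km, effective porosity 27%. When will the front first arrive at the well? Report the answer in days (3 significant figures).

Darcy flux q = K·i = 740 × 0.0026 = 1.924 m/d
Seepage velocity v = q / n = 1.924 / 0.27 = 7.126 m/d
t = L / v = 60.4 / 7.126 = 8.476 d

8.48 days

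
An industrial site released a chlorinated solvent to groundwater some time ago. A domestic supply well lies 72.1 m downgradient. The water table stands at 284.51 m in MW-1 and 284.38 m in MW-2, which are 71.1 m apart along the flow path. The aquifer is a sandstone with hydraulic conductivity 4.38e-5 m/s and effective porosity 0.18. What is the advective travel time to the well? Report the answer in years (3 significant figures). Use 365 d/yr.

Hydraulic gradient i = (284.51 − 284.38) / 71.1 = 0.13 / 71.1 = 0.001828
K = 4.38e-5 m/s × 86400 s/d = 3.784 m/d
q = Ki = 3.784 × 0.001828 = 0.006919 m/d
Seepage velocity v = q / n = 0.006919 / 0.18 = 0.03844 m/d
t = L / v = 72.1 / 0.03844 = 1876 d
   = 1876 / 365 = 5.14 yr

5.14 years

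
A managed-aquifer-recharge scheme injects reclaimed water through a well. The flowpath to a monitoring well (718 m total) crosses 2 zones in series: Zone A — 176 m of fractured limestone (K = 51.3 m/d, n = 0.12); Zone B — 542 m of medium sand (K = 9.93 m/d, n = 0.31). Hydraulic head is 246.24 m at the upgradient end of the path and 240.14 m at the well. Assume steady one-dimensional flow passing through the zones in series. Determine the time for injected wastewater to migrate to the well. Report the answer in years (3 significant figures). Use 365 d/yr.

4.93 years

Total head drop ΔH = 246.24 − 240.14 = 6.10 m
Continuity: the same q passes through each zone, so ΔH = q·Σ(L_j/K_j) — the zones act as resistances in series.
Σ(L/K) = 176/51.3 + 542/9.93 = 3.431 + 54.58 = 58.01 d
q = ΔH / Σ(L/K) = 6.10 / 58.01 = 0.1051 m/d (same in every zone)
Zone A: v = q/n = 0.1051/0.12 = 0.8762 m/d → t_A = 176/0.8762 = 200.9 d
Zone B: v = q/n = 0.1051/0.31 = 0.3392 m/d → t_B = 542/0.3392 = 1598 d
Total t = 200.9 + 1598 = 1799 d
   = 1799 / 365 = 4.93 yr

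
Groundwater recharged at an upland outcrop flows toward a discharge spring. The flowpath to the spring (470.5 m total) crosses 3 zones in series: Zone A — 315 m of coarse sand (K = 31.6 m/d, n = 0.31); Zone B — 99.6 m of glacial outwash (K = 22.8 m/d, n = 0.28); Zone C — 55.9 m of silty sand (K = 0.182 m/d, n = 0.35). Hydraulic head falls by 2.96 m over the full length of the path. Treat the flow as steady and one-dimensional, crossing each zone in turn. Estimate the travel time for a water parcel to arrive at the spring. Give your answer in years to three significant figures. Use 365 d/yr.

43.2 years

Steady 1-D flow in series ⇒ the Darcy flux q is identical in every zone and the zone head losses add (resistances L/K in series).
Σ(L/K) = 315/31.6 + 99.6/22.8 + 55.9/0.182 = 9.968 + 4.368 + 307.1 = 321.5 d
q = ΔH / Σ(L/K) = 2.96 / 321.5 = 0.009207 m/d (same in every zone)
Zone A: v = q/n = 0.009207/0.31 = 0.02970 m/d → t_A = 315/0.02970 = 10610 d
Zone B: v = q/n = 0.009207/0.28 = 0.03288 m/d → t_B = 99.6/0.03288 = 3029 d
Zone C: v = q/n = 0.009207/0.35 = 0.02631 m/d → t_C = 55.9/0.02631 = 2125 d
Total t = 10610 + 3029 + 2125 = 15760 d
   = 15760 / 365 = 43.2 yr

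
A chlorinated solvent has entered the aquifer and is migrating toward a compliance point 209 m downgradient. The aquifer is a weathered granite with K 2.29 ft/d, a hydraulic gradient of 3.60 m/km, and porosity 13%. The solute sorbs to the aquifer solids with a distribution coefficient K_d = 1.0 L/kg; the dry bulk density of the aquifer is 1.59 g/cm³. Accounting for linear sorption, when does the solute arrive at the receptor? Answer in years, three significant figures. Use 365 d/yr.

392 years

K = 2.29 ft/d × 0.3048 = 0.6980 m/d
Specific discharge q = 0.6980 × 0.0036 = 0.002513 m/d
Average linear velocity = 0.002513 / 0.13 = 0.01933 m/d
Retardation R = 1 + ρ_b·K_d/n = 1 + 1.59×1.0/0.13 = 13.23
Contaminant velocity v_c = v/R = 0.01933/13.23 = 0.001461 m/d
t = L/v_c = 209/0.001461 = 143100 d
   = 143100/365 = 392 yr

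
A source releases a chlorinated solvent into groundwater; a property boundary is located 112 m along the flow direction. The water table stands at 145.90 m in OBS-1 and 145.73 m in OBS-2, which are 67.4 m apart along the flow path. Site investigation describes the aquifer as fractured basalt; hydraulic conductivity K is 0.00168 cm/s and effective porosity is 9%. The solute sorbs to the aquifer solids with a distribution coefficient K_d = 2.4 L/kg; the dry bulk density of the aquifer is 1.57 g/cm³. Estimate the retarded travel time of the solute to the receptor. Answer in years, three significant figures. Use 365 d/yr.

Hydraulic gradient i = (145.90 − 145.73) / 67.4 = 0.17 / 67.4 = 0.002522
K = 0.00168 cm/s × 864 = 1.452 m/d
Darcy flux q = K·i = 1.452 × 0.002522 = 0.003661 m/d
Seepage velocity v = q / n = 0.003661 / 0.09 = 0.04068 m/d
Retardation R = 1 + ρ_b·K_d/n = 1 + 1.57×2.4/0.09 = 42.87
Contaminant velocity v_c = v/R = 0.04068/42.87 = 9.490e-4 m/d
t = L/v_c = 112/9.490e-4 = 118000 d
   = 118000/365 = 323 yr

323 years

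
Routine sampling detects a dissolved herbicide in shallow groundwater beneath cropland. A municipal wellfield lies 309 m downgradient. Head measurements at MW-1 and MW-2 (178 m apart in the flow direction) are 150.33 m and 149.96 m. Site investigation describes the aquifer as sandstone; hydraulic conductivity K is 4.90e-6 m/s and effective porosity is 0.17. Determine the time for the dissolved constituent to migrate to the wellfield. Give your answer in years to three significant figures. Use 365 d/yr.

Hydraulic gradient i = (150.33 − 149.96) / 178 = 0.37 / 178 = 0.002079
K = 4.90e-6 m/s × 86400 s/d = 0.4234 m/d
q = Ki = 0.4234 × 0.002079 = 8.800e-4 m/d
Average linear velocity = 8.800e-4 / 0.17 = 0.005177 m/d
t = L / v = 309 / 0.005177 = 59690 d
   = 59690 / 365 = 164 yr

164 years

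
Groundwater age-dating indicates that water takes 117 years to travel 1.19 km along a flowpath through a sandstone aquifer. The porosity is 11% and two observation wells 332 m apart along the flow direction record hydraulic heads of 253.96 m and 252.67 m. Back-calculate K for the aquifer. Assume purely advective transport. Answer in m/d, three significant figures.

0.789 m/d

Hydraulic gradient i = (253.96 − 252.67) / 332 = 1.29 / 332 = 0.003886
t = 117 years = 42710 d
L = 1.19 km = 1190 m
v = L / t = 1190 / 42710 = 0.02787 m/d
K = v · n / i = 0.02787 × 0.11 / 0.003886 = 0.789 m/d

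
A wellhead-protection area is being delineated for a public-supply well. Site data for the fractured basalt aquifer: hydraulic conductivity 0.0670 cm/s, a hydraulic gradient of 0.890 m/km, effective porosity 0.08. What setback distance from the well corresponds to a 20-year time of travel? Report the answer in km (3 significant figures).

4.70 km

K = 0.0670 cm/s × 864 = 57.89 m/d
q = Ki = 57.89 × 8.9e-4 = 0.05152 m/d
v = Ki/n = 57.89·8.9e-4/0.08 = 0.6440 m/d
T = 20 yr × 365 = 7300 d
L = v × T = 0.6440 × 7300 = 4701 m
   = 4.70 km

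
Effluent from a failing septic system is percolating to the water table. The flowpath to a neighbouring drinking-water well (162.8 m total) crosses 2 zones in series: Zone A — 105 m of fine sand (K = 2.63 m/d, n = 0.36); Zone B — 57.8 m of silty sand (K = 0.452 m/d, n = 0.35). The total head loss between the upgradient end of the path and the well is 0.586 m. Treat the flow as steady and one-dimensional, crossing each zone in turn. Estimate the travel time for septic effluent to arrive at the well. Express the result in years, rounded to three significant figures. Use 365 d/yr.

45.5 years

Continuity: the same q passes through each zone, so ΔH = q·Σ(L_j/K_j) — the zones act as resistances in series.
Σ(L/K) = 105/2.63 + 57.8/0.452 = 39.92 + 127.9 = 167.8 d
q = ΔH / Σ(L/K) = 0.586 / 167.8 = 0.003492 m/d (same in every zone)
Zone A: v = q/n = 0.003492/0.36 = 0.009701 m/d → t_A = 105/0.009701 = 10820 d
Zone B: v = q/n = 0.003492/0.35 = 0.009978 m/d → t_B = 57.8/0.009978 = 5793 d
Total t = 10820 + 5793 = 16620 d
   = 16620 / 365 = 45.5 yr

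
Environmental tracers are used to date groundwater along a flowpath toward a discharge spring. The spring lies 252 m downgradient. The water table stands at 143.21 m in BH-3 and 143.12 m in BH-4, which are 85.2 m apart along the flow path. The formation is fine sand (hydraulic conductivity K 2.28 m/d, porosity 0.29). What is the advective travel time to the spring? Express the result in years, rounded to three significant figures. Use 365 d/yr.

Hydraulic gradient i = (143.21 − 143.12) / 85.2 = 0.09 / 85.2 = 0.001056
Specific discharge q = 2.28 × 0.001056 = 0.002408 m/d
v_s = q/n_e = 0.002408/0.29 = 0.008305 m/d
t = L / v = 252 / 0.008305 = 30340 d
   = 30340 / 365 = 83.1 yr

83.1 years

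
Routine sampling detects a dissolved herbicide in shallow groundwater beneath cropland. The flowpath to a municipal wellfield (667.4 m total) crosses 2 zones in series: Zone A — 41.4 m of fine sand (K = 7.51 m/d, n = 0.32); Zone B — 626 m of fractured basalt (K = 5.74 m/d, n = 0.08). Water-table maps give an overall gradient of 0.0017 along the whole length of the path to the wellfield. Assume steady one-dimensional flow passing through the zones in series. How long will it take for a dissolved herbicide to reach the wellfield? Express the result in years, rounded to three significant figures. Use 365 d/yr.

For zones in series the flux q is common to all zones; the equivalent conductivity is the harmonic (thickness-weighted) mean, K_eq = L_total / Σ(L_j/K_j).
Σ(L/K) = 41.4/7.51 + 626/5.74 = 5.513 + 109.1 = 114.6 d
K_eq = L_total / Σ(L/K) = 667.4 / 114.6 = 5.825 m/d
q = K_eq · i = 5.825 × 0.0017 = 0.009903 m/d (same in every zone)
Zone A: v = q/n = 0.009903/0.32 = 0.03095 m/d → t_A = 41.4/0.03095 = 1338 d
Zone B: v = q/n = 0.009903/0.08 = 0.1238 m/d → t_B = 626/0.1238 = 5057 d
Total t = 1338 + 5057 = 6395 d
   = 6395 / 365 = 17.5 yr

17.5 years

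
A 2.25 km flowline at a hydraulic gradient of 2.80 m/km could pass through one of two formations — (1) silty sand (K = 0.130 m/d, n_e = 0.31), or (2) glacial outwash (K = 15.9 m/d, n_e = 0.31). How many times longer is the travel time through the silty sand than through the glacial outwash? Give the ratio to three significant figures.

Unit 1 (silty sand): v = 0.130×0.0028/0.31 = 0.001174 m/d, t = 2250/0.001174 = 1.916e6 d
Unit 2 (glacial outwash): v = 15.9×0.0028/0.31 = 0.1436 m/d, t = 2250/0.1436 = 15670 d
t(silty sand) / t(glacial outwash) = 1.916e6/15670 = 122

122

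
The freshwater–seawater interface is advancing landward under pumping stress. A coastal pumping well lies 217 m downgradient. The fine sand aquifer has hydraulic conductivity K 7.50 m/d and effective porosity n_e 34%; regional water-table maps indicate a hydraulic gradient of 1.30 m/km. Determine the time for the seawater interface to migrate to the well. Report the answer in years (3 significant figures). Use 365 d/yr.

20.7 years

Specific discharge q = 7.50 × 0.0013 = 0.009750 m/d
v_s = q/n_e = 0.009750/0.34 = 0.02868 m/d
t = L / v = 217 / 0.02868 = 7567 d
   = 7567 / 365 = 20.7 yr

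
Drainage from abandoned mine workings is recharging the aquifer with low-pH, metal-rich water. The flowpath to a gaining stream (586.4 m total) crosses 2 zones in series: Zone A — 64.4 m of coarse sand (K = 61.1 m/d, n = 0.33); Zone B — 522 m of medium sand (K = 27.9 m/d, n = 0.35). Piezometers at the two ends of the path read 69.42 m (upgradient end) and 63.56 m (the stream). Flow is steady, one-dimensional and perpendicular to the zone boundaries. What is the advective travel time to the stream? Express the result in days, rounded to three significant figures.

688 days

Total head drop ΔH = 69.42 − 63.56 = 5.86 m
Continuity: the same q passes through each zone, so ΔH = q·Σ(L_j/K_j) — the zones act as resistances in series.
Σ(L/K) = 64.4/61.1 + 522/27.9 = 1.054 + 18.71 = 19.76 d
q = ΔH / Σ(L/K) = 5.86 / 19.76 = 0.2965 m/d (same in every zone)
Zone A: v = q/n = 0.2965/0.33 = 0.8985 m/d → t_A = 64.4/0.8985 = 71.68 d
Zone B: v = q/n = 0.2965/0.35 = 0.8472 m/d → t_B = 522/0.8472 = 616.2 d
Total t = 71.68 + 616.2 = 687.9 d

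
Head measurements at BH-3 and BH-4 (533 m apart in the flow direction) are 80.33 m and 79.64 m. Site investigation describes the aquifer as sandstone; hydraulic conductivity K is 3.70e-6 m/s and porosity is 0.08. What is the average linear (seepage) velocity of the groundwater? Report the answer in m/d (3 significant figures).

0.00517 m/d

Hydraulic gradient i = (80.33 − 79.64) / 533 = 0.69 / 533 = 0.001295
K = 3.70e-6 m/s × 86400 s/d = 0.3197 m/d
Darcy flux q = K·i = 0.3197 × 0.001295 = 4.138e-4 m/d
v_s = q/n_e = 4.138e-4/0.08 = 0.005173 m/d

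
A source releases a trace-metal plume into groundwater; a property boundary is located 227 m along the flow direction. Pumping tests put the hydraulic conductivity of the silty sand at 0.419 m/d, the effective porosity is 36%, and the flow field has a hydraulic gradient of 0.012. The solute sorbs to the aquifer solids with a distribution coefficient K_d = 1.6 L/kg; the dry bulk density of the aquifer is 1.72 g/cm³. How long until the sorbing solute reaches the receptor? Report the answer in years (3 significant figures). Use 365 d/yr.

Darcy flux q = K·i = 0.419 × 0.012 = 0.005028 m/d
Seepage velocity v = q / n = 0.005028 / 0.36 = 0.01397 m/d
Retardation R = 1 + ρ_b·K_d/n = 1 + 1.72×1.6/0.36 = 8.644
Contaminant velocity v_c = v/R = 0.01397/8.644 = 0.001616 m/d
t = L/v_c = 227/0.001616 = 140500 d
   = 140500/365 = 385 yr

385 years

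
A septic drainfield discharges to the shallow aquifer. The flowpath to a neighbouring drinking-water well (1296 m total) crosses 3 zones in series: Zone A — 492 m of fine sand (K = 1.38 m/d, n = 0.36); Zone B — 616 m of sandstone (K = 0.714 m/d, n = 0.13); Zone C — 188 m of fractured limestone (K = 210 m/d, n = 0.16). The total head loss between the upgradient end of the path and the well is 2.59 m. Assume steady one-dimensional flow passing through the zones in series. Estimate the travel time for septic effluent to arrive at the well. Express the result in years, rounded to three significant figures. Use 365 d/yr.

371 years

Continuity: the same q passes through each zone, so ΔH = q·Σ(L_j/K_j) — the zones act as resistances in series.
Σ(L/K) = 492/1.38 + 616/0.714 + 188/210 = 356.5 + 862.7 + 0.8952 = 1220 d
q = ΔH / Σ(L/K) = 2.59 / 1220 = 0.002123 m/d (same in every zone)
Zone A: v = q/n = 0.002123/0.36 = 0.005896 m/d → t_A = 492/0.005896 = 83440 d
Zone B: v = q/n = 0.002123/0.13 = 0.01633 m/d → t_B = 616/0.01633 = 37730 d
Zone C: v = q/n = 0.002123/0.16 = 0.01327 m/d → t_C = 188/0.01327 = 14170 d
Total t = 83440 + 37730 + 14170 = 135300 d
   = 135300 / 365 = 371 yr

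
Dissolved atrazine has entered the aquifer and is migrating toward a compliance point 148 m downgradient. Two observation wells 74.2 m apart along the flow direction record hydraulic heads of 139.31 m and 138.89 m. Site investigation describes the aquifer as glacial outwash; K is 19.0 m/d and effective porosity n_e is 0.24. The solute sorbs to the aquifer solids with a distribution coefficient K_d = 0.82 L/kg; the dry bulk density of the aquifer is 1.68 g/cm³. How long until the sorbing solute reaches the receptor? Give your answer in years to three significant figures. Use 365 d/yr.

Hydraulic gradient i = (139.31 − 138.89) / 74.2 = 0.42 / 74.2 = 0.005660
q = Ki = 19.0 × 0.005660 = 0.1075 m/d
v = Ki/n = 19.0·0.005660/0.24 = 0.4481 m/d
Retardation R = 1 + ρ_b·K_d/n = 1 + 1.68×0.82/0.24 = 6.740
Contaminant velocity v_c = v/R = 0.4481/6.740 = 0.06649 m/d
t = L/v_c = 148/0.06649 = 2226 d
   = 2226/365 = 6.10 yr

6.10 years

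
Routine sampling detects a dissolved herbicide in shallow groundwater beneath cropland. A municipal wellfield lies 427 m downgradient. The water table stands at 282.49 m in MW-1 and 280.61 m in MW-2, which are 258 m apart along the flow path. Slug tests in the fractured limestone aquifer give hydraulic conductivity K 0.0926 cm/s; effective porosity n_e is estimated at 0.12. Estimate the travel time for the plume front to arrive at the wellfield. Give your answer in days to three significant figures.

87.9 days

Hydraulic gradient i = (282.49 − 280.61) / 258 = 1.88 / 258 = 0.007287
K = 0.0926 cm/s × 864 = 80.01 m/d
Darcy flux q = K·i = 80.01 × 0.007287 = 0.5830 m/d
v = Ki/n = 80.01·0.007287/0.12 = 4.858 m/d
t = L / v = 427 / 4.858 = 87.89 d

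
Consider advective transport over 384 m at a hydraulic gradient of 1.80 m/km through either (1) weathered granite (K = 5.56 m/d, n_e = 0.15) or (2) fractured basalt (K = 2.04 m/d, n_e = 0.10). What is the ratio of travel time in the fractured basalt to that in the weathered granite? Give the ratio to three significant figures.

Unit 1 (weathered granite): v = 5.56×0.0018/0.15 = 0.06672 m/d, t = 384/0.06672 = 5755 d
Unit 2 (fractured basalt): v = 2.04×0.0018/0.10 = 0.03672 m/d, t = 384/0.03672 = 10460 d
t(fractured basalt) / t(weathered granite) = 10460/5755 = 1.82

1.82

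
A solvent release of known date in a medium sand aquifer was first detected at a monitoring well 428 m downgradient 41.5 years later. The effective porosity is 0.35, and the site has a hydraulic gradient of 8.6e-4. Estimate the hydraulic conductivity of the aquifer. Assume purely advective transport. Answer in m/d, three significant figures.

t = 41.5 years = 15150 d
v = L / t = 428 / 15150 = 0.02826 m/d
K = v · n / i = 0.02826 × 0.35 / 8.6e-4 = 11.5 m/d

11.5 m/d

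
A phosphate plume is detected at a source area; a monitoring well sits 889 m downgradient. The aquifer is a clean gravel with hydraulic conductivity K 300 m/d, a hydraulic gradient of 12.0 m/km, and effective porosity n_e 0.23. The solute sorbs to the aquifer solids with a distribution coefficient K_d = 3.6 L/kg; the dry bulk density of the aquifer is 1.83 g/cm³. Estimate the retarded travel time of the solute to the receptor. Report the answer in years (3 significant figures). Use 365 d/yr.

4.61 years

Specific discharge q = 300 × 0.012 = 3.600 m/d
v_s = q/n_e = 3.600/0.23 = 15.65 m/d
Retardation R = 1 + ρ_b·K_d/n = 1 + 1.83×3.6/0.23 = 29.64
Contaminant velocity v_c = v/R = 15.65/29.64 = 0.5280 m/d
t = L/v_c = 889/0.5280 = 1684 d
   = 1684/365 = 4.61 yr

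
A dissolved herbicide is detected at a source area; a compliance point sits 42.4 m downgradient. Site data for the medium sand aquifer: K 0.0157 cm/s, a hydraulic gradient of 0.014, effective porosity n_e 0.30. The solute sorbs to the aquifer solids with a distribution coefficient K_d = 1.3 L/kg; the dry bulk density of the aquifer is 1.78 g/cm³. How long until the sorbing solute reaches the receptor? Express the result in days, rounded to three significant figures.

K = 0.0157 cm/s × 864 = 13.56 m/d
Specific discharge q = 13.56 × 0.014 = 0.1899 m/d
Seepage velocity v = q / n = 0.1899 / 0.30 = 0.6330 m/d
Retardation R = 1 + ρ_b·K_d/n = 1 + 1.78×1.3/0.30 = 8.713
Contaminant velocity v_c = v/R = 0.6330/8.713 = 0.07265 m/d
t = L/v_c = 42.4/0.07265 = 583.6 d

584 days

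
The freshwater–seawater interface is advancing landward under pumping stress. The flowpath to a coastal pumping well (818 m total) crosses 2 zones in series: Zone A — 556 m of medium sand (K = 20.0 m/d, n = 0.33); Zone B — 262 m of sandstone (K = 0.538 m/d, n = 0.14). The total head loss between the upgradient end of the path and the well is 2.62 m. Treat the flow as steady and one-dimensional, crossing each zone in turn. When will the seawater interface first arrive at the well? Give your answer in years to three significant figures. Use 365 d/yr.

119 years

Steady 1-D flow in series ⇒ the Darcy flux q is identical in every zone and the zone head losses add (resistances L/K in series).
Σ(L/K) = 556/20.0 + 262/0.538 = 27.80 + 487.0 = 514.8 d
q = ΔH / Σ(L/K) = 2.62 / 514.8 = 0.005089 m/d (same in every zone)
Zone A: v = q/n = 0.005089/0.33 = 0.01542 m/d → t_A = 556/0.01542 = 36050 d
Zone B: v = q/n = 0.005089/0.14 = 0.03635 m/d → t_B = 262/0.03635 = 7207 d
Total t = 36050 + 7207 = 43260 d
   = 43260 / 365 = 119 yr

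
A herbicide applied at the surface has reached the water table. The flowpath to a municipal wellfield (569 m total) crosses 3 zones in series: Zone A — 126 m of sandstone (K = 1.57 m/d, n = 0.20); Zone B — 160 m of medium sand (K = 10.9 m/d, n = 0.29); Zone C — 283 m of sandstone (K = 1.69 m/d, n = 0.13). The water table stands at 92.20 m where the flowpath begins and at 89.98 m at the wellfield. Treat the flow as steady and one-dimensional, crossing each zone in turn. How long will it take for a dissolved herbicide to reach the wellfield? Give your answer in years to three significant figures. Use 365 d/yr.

Total head drop ΔH = 92.20 − 89.98 = 2.22 m
Continuity: the same q passes through each zone, so ΔH = q·Σ(L_j/K_j) — the zones act as resistances in series.
Σ(L/K) = 126/1.57 + 160/10.9 + 283/1.69 = 80.25 + 14.68 + 167.5 = 262.4 d
q = ΔH / Σ(L/K) = 2.22 / 262.4 = 0.008461 m/d (same in every zone)
Zone A: v = q/n = 0.008461/0.20 = 0.04230 m/d → t_A = 126/0.04230 = 2978 d
Zone B: v = q/n = 0.008461/0.29 = 0.02917 m/d → t_B = 160/0.02917 = 5484 d
Zone C: v = q/n = 0.008461/0.13 = 0.06508 m/d → t_C = 283/0.06508 = 4348 d
Total t = 2978 + 5484 + 4348 = 12810 d
   = 12810 / 365 = 35.1 yr

35.1 years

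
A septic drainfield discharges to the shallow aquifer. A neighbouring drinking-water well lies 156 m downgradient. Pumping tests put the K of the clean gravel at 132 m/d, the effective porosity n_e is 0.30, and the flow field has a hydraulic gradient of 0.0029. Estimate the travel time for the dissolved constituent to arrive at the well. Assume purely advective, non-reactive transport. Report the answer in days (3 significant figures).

122 days

Darcy flux q = K·i = 132 × 0.0029 = 0.3828 m/d
Seepage velocity v = q / n = 0.3828 / 0.30 = 1.276 m/d
t = L / v = 156 / 1.276 = 122.3 d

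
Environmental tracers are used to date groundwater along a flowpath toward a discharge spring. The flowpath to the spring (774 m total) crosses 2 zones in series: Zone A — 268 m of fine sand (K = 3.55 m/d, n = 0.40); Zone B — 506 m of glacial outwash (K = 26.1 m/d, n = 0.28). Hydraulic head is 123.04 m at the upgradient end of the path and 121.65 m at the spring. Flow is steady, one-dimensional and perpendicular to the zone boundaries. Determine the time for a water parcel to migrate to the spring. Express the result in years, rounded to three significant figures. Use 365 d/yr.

46.5 years

Total head drop ΔH = 123.04 − 121.65 = 1.39 m
Continuity: the same q passes through each zone, so ΔH = q·Σ(L_j/K_j) — the zones act as resistances in series.
Σ(L/K) = 268/3.55 + 506/26.1 = 75.49 + 19.39 = 94.88 d
q = ΔH / Σ(L/K) = 1.39 / 94.88 = 0.01465 m/d (same in every zone)
Zone A: v = q/n = 0.01465/0.40 = 0.03663 m/d → t_A = 268/0.03663 = 7317 d
Zone B: v = q/n = 0.01465/0.28 = 0.05232 m/d → t_B = 506/0.05232 = 9671 d
Total t = 7317 + 9671 = 16990 d
   = 16990 / 365 = 46.5 yr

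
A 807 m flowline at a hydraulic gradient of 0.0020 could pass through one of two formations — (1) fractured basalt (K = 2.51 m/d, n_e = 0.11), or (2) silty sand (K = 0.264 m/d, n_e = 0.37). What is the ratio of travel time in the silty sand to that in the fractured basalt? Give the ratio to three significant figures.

32.0

Unit 1 (fractured basalt): v = 2.51×0.0020/0.11 = 0.04564 m/d, t = 807/0.04564 = 17680 d
Unit 2 (silty sand): v = 0.264×0.0020/0.37 = 0.001427 m/d, t = 807/0.001427 = 565500 d
t(silty sand) / t(fractured basalt) = 565500/17680 = 32.0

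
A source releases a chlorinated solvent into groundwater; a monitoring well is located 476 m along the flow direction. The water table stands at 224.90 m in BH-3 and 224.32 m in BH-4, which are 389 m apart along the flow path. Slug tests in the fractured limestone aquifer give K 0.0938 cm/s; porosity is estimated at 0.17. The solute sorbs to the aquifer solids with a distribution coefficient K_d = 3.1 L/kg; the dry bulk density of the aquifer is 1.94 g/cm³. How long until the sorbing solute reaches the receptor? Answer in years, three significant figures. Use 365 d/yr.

Hydraulic gradient i = (224.90 − 224.32) / 389 = 0.58 / 389 = 0.001491
K = 0.0938 cm/s × 864 = 81.04 m/d
Darcy flux q = K·i = 81.04 × 0.001491 = 0.1208 m/d
Seepage velocity v = q / n = 0.1208 / 0.17 = 0.7108 m/d
Retardation R = 1 + ρ_b·K_d/n = 1 + 1.94×3.1/0.17 = 36.38
Contaminant velocity v_c = v/R = 0.7108/36.38 = 0.01954 m/d
t = L/v_c = 476/0.01954 = 24360 d
   = 24360/365 = 66.7 yr

66.7 years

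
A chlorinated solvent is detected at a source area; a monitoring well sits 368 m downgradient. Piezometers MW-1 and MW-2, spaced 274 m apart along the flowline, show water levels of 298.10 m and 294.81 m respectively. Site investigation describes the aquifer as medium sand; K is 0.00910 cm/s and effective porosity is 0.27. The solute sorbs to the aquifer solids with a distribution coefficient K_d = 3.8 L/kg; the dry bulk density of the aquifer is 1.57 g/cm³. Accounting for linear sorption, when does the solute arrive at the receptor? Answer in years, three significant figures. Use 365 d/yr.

Hydraulic gradient i = (298.10 − 294.81) / 274 = 3.29 / 274 = 0.01201
K = 0.00910 cm/s × 864 = 7.862 m/d
Specific discharge q = 7.862 × 0.01201 = 0.09441 m/d
Average linear velocity = 0.09441 / 0.27 = 0.3497 m/d
Retardation R = 1 + ρ_b·K_d/n = 1 + 1.57×3.8/0.27 = 23.10
Contaminant velocity v_c = v/R = 0.3497/23.10 = 0.01514 m/d
t = L/v_c = 368/0.01514 = 24310 d
   = 24310/365 = 66.6 yr

66.6 years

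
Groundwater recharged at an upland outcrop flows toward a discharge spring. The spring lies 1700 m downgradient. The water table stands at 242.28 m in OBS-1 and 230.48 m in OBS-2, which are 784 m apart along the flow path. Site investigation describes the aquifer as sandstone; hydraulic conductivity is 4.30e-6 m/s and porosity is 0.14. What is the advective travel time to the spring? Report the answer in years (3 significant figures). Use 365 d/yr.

117 years

Hydraulic gradient i = (242.28 − 230.48) / 784 = 11.80 / 784 = 0.01505
K = 4.30e-6 m/s × 86400 s/d = 0.3715 m/d
Darcy flux q = K·i = 0.3715 × 0.01505 = 0.005592 m/d
v_s = q/n_e = 0.005592/0.14 = 0.03994 m/d
t = L / v = 1700 / 0.03994 = 42560 d
   = 42560 / 365 = 117 yr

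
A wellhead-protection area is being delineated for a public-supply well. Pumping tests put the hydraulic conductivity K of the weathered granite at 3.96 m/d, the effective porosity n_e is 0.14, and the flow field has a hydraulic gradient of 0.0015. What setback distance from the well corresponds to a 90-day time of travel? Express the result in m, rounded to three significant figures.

Specific discharge q = 3.96 × 0.0015 = 0.005940 m/d
Average linear velocity = 0.005940 / 0.14 = 0.04243 m/d
L = v × T = 0.04243 × 90 = 3.819 m

3.82 m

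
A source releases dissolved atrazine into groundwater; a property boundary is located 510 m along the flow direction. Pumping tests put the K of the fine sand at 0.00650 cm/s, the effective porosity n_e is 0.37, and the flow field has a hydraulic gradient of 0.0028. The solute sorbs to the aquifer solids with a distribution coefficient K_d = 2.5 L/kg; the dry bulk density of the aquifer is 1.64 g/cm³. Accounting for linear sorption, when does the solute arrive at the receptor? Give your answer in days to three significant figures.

145000 days

K = 0.00650 cm/s × 864 = 5.616 m/d
Darcy flux q = K·i = 5.616 × 0.0028 = 0.01572 m/d
Seepage velocity v = q / n = 0.01572 / 0.37 = 0.04250 m/d
Retardation R = 1 + ρ_b·K_d/n = 1 + 1.64×2.5/0.37 = 12.08
Contaminant velocity v_c = v/R = 0.04250/12.08 = 0.003518 m/d
t = L/v_c = 510/0.003518 = 145000 d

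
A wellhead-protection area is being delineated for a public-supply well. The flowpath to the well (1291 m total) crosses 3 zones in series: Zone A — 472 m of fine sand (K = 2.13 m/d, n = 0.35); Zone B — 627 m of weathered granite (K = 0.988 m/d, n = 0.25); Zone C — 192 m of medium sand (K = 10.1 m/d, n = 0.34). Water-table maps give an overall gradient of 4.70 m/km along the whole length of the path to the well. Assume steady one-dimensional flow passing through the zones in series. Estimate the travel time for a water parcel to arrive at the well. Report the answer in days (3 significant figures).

Continuity: the same q passes through each zone, so ΔH = q·Σ(L_j/K_j) — the zones act as resistances in series.
Σ(L/K) = 472/2.13 + 627/0.988 + 192/10.1 = 221.6 + 634.6 + 19.01 = 875.2 d
K_eq = L_total / Σ(L/K) = 1291 / 875.2 = 1.475 m/d
q = K_eq · i = 1.475 × 0.0047 = 0.006933 m/d (same in every zone)
Zone A: v = q/n = 0.006933/0.35 = 0.01981 m/d → t_A = 472/0.01981 = 23830 d
Zone B: v = q/n = 0.006933/0.25 = 0.02773 m/d → t_B = 627/0.02773 = 22610 d
Zone C: v = q/n = 0.006933/0.34 = 0.02039 m/d → t_C = 192/0.02039 = 9416 d
Total t = 23830 + 22610 + 9416 = 55860 d

55900 days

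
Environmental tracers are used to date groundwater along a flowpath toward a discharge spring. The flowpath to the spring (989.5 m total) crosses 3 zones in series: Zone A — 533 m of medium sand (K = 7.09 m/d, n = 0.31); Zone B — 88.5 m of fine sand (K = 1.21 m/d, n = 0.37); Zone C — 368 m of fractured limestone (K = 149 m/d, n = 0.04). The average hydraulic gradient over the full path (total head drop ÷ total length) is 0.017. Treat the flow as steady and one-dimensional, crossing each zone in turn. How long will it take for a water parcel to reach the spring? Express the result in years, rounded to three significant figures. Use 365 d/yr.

For zones in series the flux q is common to all zones; the equivalent conductivity is the harmonic (thickness-weighted) mean, K_eq = L_total / Σ(L_j/K_j).
Σ(L/K) = 533/7.09 + 88.5/1.21 + 368/149 = 75.18 + 73.14 + 2.470 = 150.8 d
K_eq = L_total / Σ(L/K) = 989.5 / 150.8 = 6.562 m/d
q = K_eq · i = 6.562 × 0.017 = 0.1116 m/d (same in every zone)
Zone A: v = q/n = 0.1116/0.31 = 0.3599 m/d → t_A = 533/0.3599 = 1481 d
Zone B: v = q/n = 0.1116/0.37 = 0.3015 m/d → t_B = 88.5/0.3015 = 293.5 d
Zone C: v = q/n = 0.1116/0.04 = 2.789 m/d → t_C = 368/2.789 = 131.9 d
Total t = 1481 + 293.5 + 131.9 = 1907 d
   = 1907 / 365 = 5.22 yr

5.22 years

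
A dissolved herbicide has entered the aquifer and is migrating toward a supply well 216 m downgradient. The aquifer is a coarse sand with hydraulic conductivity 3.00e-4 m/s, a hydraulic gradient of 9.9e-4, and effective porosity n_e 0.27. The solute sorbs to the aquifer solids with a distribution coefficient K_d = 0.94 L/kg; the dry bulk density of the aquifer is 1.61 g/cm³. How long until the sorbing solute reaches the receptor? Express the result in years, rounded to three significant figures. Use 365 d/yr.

41.1 years

K = 3.00e-4 m/s × 86400 s/d = 25.92 m/d
Specific discharge q = 25.92 × 9.9e-4 = 0.02566 m/d
v = Ki/n = 25.92·9.9e-4/0.27 = 0.09504 m/d
Retardation R = 1 + ρ_b·K_d/n = 1 + 1.61×0.94/0.27 = 6.605
Contaminant velocity v_c = v/R = 0.09504/6.605 = 0.01439 m/d
t = L/v_c = 216/0.01439 = 15010 d
   = 15010/365 = 41.1 yr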